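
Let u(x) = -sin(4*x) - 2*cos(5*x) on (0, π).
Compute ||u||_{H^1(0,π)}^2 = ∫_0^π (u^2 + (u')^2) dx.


||u||_{H^1(0,π)}^2 = -832/9 + 121*π/2

u'(x) = 10*sin(5*x) - 4*cos(4*x).
Expand u² and (u')² and integrate term by term on (0, π), using: for integers n ≥ 1, ∫_0^π sin²(nx) dx = ∫_0^π cos²(nx) dx = π/2; for n ≠ n', ∫_0^π sin(nx)sin(n'x) dx = ∫_0^π cos(nx)cos(n'x) dx = 0; and by product-to-sum, ∫_0^π sin(nx)cos(n'x) dx = ½∫_0^π [sin((n+n')x) + sin((n−n')x)] dx, which is 0 when n+n' is even and 2n/(n²−n'²) when n+n' is odd (it need not vanish on (0, π)).
  u² squared terms: (-1)²·∫sin(4x)² dx = 1·π/2 = π/2;  (-2)²·∫cos(5x)² dx = 4·π/2 = 2*π.
  u² cross terms: 2·(-1)·(-2)·∫sin(4x)·cos(5x) dx = 4·(-8/9) = -32/9.
  So ∫_0^π u² dx = π/2 + 2*π − 32/9 = -32/9 + 5*π/2.
  (u')² squared terms: (-4)²·∫cos(4x)² dx = 16·π/2 = 8*π;  (10)²·∫sin(5x)² dx = 100·π/2 = 50*π.
  (u')² cross terms: 2·(-4)·(10)·∫cos(4x)·sin(5x) dx = -80·(10/9) = -800/9.
  So ∫_0^π (u')² dx = 8*π + 50*π − 800/9 = -800/9 + 58*π.
||u||_{H^1}^2 = (-32/9 + 5*π/2) + (-800/9 + 58*π) = -832/9 + 121*π/2.


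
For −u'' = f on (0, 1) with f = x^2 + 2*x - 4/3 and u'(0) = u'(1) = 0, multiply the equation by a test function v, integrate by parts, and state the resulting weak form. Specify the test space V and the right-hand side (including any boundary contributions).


V = H^1(0, 1) (no boundary constraint on v; u is determined up to an additive constant); weak form: ∫_0^1 u'v' dx = ∫_0^1 (x^2 + 2*x - 4/3) v dx for all v ∈ V.

Multiply both sides by a test function v and integrate from 0 to 1:
  ∫_0^1 −u''(x) v(x) dx = ∫_0^1 f(x) v(x) dx.
Integrate the LHS by parts once:
  ∫_0^1 −u'' v dx = −[u'(x) v(x)]_0^1 + ∫_0^1 u'(x) v'(x) dx.
Thus ∫_0^1 u'(x) v'(x) dx = ∫_0^1 f(x) v(x) dx + [u'(x) v(x)]_0^1.
Choose V so that boundary terms are either known or forced to vanish.
u has homogeneous Neumann: u'(0) = u'(1) = 0. So [u' v]_0^1 = 0·v(1) − 0·v(0) = 0 for any v; take V = H^1(0, 1).
Weak formulation: find u (satisfying any essential BC) such that ∫_0^1 u'(x) v'(x) dx = ∫_0^1 f v dx for all v ∈ V (homogeneous Neumann, so boundary terms vanish).
Substituting f(x) = x^2 + 2*x - 4/3, the right-hand side is ∫_0^1 (x^2 + 2*x - 4/3) v dx.
Compatibility check (pure Neumann): taking v ≡ 1 ∈ V gives 0 = ∫_0^1 f dx + (0) − (0), i.e. ∫_0^1 f dx must equal u'(0) − u'(1) = 0. Indeed ∫_0^1 (x^2 + 2*x - 4/3) dx = 0, so the data are compatible. The solution is then unique only up to an additive constant (fix it e.g. by requiring ∫_0^1 u dx = 0).


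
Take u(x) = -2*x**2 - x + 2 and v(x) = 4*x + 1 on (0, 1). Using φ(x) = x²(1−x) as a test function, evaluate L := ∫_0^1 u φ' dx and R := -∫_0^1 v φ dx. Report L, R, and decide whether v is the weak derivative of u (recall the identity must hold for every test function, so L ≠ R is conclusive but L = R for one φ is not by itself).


LHS = 17/60, RHS = -17/60. No, v is not the weak derivative of u.

u(x) = -2*x**2 - x + 2, classical derivative u'(x) = -4*x - 1.
φ(x) = x²(1−x), so φ'(x) = x*(2 - 3*x).
Note φ(0) = φ(1) = 0, so the boundary term u·φ vanishes.
LHS = ∫_0^1 u(x) φ'(x) dx = ∫_0^1 (6*x^4 - x^3 - 8*x^2 + 4*x) dx. Term by term:
  ∫_0^1 6*x^4 dx = 6/5;  ∫_0^1 -x^3 dx = -1/4;  ∫_0^1 -8*x^2 dx = -8/3;
  ∫_0^1 4*x dx = 2.
Sum: 6/5 − 1/4 − 8/3 + 2 = 17/60.
So LHS = 17/60.
∫_0^1 v(x) φ(x) dx = ∫_0^1 (-4*x^4 + 3*x^3 + x^2) dx. Term by term:
  ∫_0^1 -4*x^4 dx = -4/5;  ∫_0^1 3*x^3 dx = 3/4;  ∫_0^1 x^2 dx = 1/3.
Sum: -4/5 + 3/4 + 1/3 = 17/60.
So RHS = -∫_0^1 v(x) φ(x) dx = -17/60.
LHS − RHS = 17/30 ≠ 0, so the identity fails.
(For a valid weak derivative the identity must hold for EVERY test function, in particular this one. The failure shows v is NOT the weak derivative of u.)
Correct weak derivative would be u'(x) = -4*x - 1.


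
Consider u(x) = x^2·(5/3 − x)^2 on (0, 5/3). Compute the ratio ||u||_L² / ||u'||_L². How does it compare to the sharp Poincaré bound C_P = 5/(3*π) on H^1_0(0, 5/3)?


||u||_L² / ||u'||_L² = 5*sqrt(3)/18 < C_P = 5/(3*π).

u(x) = x^2·(5/3 − x)^2, so u'(x) = 2*x*(3*x - 5)*(6*x - 5)/9.
u(x) = x^2·(5/3 − x)^2 vanishes at x = 0 and x = 5/3, so u ∈ H^1_0(0, 5/3). Differentiate via the product rule and integrate the resulting polynomials term by term.
  ∫_0^5/3 u² dx = ∫_0^5/3 (x^8 - 20*x^7/3 + 50*x^6/3 - 500*x^5/27 + 625*x^4/81) dx. Term by term:
    ∫_0^5/3 x^8 dx = 1953125/177147;  ∫_0^5/3 -20*x^7/3 dx = -1953125/39366;  ∫_0^5/3 50*x^6/3 dx = 3906250/45927;
    ∫_0^5/3 -500*x^5/27 dx = -3906250/59049;  ∫_0^5/3 625*x^4/81 dx = 390625/19683.
  Sum: 1953125/177147 − 1953125/39366 + 3906250/45927 − 3906250/59049 + 390625/19683 = 390625/2480058.
  ∫_0^5/3 (u')² dx = ∫_0^5/3 (16*x^6 - 80*x^5 + 1300*x^4/9 - 1000*x^3/9 + 2500*x^2/81) dx. Term by term:
    ∫_0^5/3 16*x^6 dx = 1250000/15309;  ∫_0^5/3 -80*x^5 dx = -625000/2187;  ∫_0^5/3 1300*x^4/9 dx = 812500/2187;
    ∫_0^5/3 -1000*x^3/9 dx = -156250/729;  ∫_0^5/3 2500*x^2/81 dx = 312500/6561.
  Sum: 1250000/15309 − 625000/2187 + 812500/2187 − 156250/729 + 312500/6561 = 31250/45927.
∫_0^5/3 u² dx = 390625/2480058, so ||u||_L² = 625*sqrt(42)/10206.
∫_0^5/3 (u')² dx = 31250/45927, so ||u'||_L² = 125*sqrt(14)/567.
Ratio ||u||_L² / ||u'||_L² = 5*sqrt(3)/18.
Sharp Poincaré constant on H^1_0(0, 5/3) is C_P = L/π = 5/(3*π), achieved by sin(3*π/5·x).
A polynomial bump cannot attain the sharp Poincaré constant (only the first sine eigenfunction does), so the ratio is strictly less than C_P, consistent with ||u||_L² ≤ C_P ||u'||_L².


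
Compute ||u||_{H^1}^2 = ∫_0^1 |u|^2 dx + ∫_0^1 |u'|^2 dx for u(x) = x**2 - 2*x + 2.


||u||_{H^1}^2 = 16/5

The H^1 norm (squared) on an interval (0, L) is
  ||u||_{H^1}^2 = ∫_0^L u(x)^2 dx + ∫_0^L u'(x)^2 dx.
Compute u'(x) = 2*x - 2.
Then u(x)^2 = x**4 - 4*x**3 + 8*x**2 - 8*x + 4 and u'(x)^2 = 4*x**2 - 8*x + 4.
Integrate each monomial from 0 to 1 using ∫_0^1 c·x^n dx = c·1^(n+1)/(n+1):
  ∫_0^1 u(x)^2 dx = ∫_0^1 (x^4 - 4*x^3 + 8*x^2 - 8*x + 4) dx. Term by term:
    ∫_0^1 x^4 dx = 1/5;  ∫_0^1 -4*x^3 dx = -1;  ∫_0^1 8*x^2 dx = 8/3;
    ∫_0^1 -8*x dx = -4;  ∫_0^1 4 dx = 4.
  Sum: 1/5 − 1 + 8/3 − 4 + 4 = 28/15.
  ∫_0^1 u'(x)^2 dx = ∫_0^1 (4*x^2 - 8*x + 4) dx. Term by term:
    ∫_0^1 4*x^2 dx = 4/3;  ∫_0^1 -8*x dx = -4;  ∫_0^1 4 dx = 4.
  Sum: 4/3 − 4 + 4 = 4/3.
Adding: ||u||_{H^1}^2 = 28/15 + 4/3 = 16/5.


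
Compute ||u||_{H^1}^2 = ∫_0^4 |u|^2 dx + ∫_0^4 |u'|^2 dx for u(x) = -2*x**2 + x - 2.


||u||_{H^1}^2 = 15308/15

The H^1 norm (squared) on an interval (0, L) is
  ||u||_{H^1}^2 = ∫_0^L u(x)^2 dx + ∫_0^L u'(x)^2 dx.
Compute u'(x) = 1 - 4*x.
Then u(x)^2 = 4*x**4 - 4*x**3 + 9*x**2 - 4*x + 4 and u'(x)^2 = 16*x**2 - 8*x + 1.
Integrate each monomial from 0 to 4 using ∫_0^4 c·x^n dx = c·4^(n+1)/(n+1):
  ∫_0^4 u(x)^2 dx = ∫_0^4 (4*x^4 - 4*x^3 + 9*x^2 - 4*x + 4) dx. Term by term:
    ∫_0^4 4*x^4 dx = 4096/5;  ∫_0^4 -4*x^3 dx = -256;  ∫_0^4 9*x^2 dx = 192;
    ∫_0^4 -4*x dx = -32;  ∫_0^4 4 dx = 16.
  Sum: 4096/5 − 256 + 192 − 32 + 16 = 3696/5.
  ∫_0^4 u'(x)^2 dx = ∫_0^4 (16*x^2 - 8*x + 1) dx. Term by term:
    ∫_0^4 16*x^2 dx = 1024/3;  ∫_0^4 -8*x dx = -64;  ∫_0^4 1 dx = 4.
  Sum: 1024/3 − 64 + 4 = 844/3.
Adding: ||u||_{H^1}^2 = 3696/5 + 844/3 = 15308/15.


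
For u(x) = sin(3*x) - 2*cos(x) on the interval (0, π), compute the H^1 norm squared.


||u||_{H^1(0,π)}^2 = 9*π

u'(x) = 2*sin(x) + 3*cos(3*x).
Expand u² and (u')² and integrate term by term on (0, π), using: for integers n ≥ 1, ∫_0^π sin²(nx) dx = ∫_0^π cos²(nx) dx = π/2; for n ≠ n', ∫_0^π sin(nx)sin(n'x) dx = ∫_0^π cos(nx)cos(n'x) dx = 0; and by product-to-sum, ∫_0^π sin(nx)cos(n'x) dx = ½∫_0^π [sin((n+n')x) + sin((n−n')x)] dx, which is 0 when n+n' is even and 2n/(n²−n'²) when n+n' is odd (it need not vanish on (0, π)).
  u² squared terms: (-2)²·∫cos(x)² dx = 4·π/2 = 2*π;  (1)²·∫sin(3x)² dx = 1·π/2 = π/2.
  u² cross terms: 2·(-2)·(1)·∫cos(x)·sin(3x) dx = -4·(0) = 0.
  So ∫_0^π u² dx = 2*π + π/2 + 0 = 5*π/2.
  (u')² squared terms: (2)²·∫sin(x)² dx = 4·π/2 = 2*π;  (3)²·∫cos(3x)² dx = 9·π/2 = 9*π/2.
  (u')² cross terms: 2·(2)·(3)·∫sin(x)·cos(3x) dx = 12·(0) = 0.
  So ∫_0^π (u')² dx = 2*π + 9*π/2 + 0 = 13*π/2.
||u||_{H^1}^2 = (5*π/2) + (13*π/2) = 9*π.


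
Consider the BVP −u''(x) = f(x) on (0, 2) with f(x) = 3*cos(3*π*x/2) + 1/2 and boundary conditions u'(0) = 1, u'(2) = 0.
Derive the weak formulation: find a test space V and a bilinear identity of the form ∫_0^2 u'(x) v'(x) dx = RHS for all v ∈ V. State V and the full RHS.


V = H^1(0, 2) (v unrestricted at boundary; u is determined up to an additive constant); weak form: ∫_0^2 u'v' dx = ∫_0^2 (3*cos(3*π*x/2) + 1/2) v dx − v(0) for all v ∈ V.

Multiply both sides by a test function v and integrate from 0 to 2:
  ∫_0^2 −u''(x) v(x) dx = ∫_0^2 f(x) v(x) dx.
Integrate the LHS by parts once:
  ∫_0^2 −u'' v dx = −[u'(x) v(x)]_0^2 + ∫_0^2 u'(x) v'(x) dx.
Thus ∫_0^2 u'(x) v'(x) dx = ∫_0^2 f(x) v(x) dx + [u'(x) v(x)]_0^2.
Choose V so that boundary terms are either known or forced to vanish.
u has inhomogeneous Neumann u'(0) = 1, u'(2) = 0. [u' v]_0^2 = (0)·v(2) − (1)·v(0) = − v(0). Take V = H^1(0, 2); boundary term becomes part of RHS.
Weak formulation: find u (satisfying any essential BC) such that ∫_0^2 u'(x) v'(x) dx = ∫_0^2 f v dx − v(0) for all v ∈ V (Neumann data are natural BCs: they enter the RHS as boundary terms).
Substituting f(x) = 3*cos(3*π*x/2) + 1/2, the right-hand side is ∫_0^2 (3*cos(3*π*x/2) + 1/2) v dx − v(0).
Compatibility check (pure Neumann): taking v ≡ 1 ∈ V gives 0 = ∫_0^2 f dx + (0) − (1), i.e. ∫_0^2 f dx must equal u'(0) − u'(2) = 1. Indeed ∫_0^2 (3*cos(3*π*x/2) + 1/2) dx = 1, so the data are compatible. The solution is then unique only up to an additive constant (fix it e.g. by requiring ∫_0^2 u dx = 0).


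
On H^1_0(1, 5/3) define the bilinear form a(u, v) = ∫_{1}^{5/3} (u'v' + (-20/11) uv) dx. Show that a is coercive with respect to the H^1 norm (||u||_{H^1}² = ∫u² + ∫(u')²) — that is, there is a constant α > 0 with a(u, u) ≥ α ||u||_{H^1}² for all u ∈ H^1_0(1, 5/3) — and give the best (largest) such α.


α = (-80 + 99*π^2)/(11*(4 + 9*π^2))

Coercivity of a(·,·) on H^1_0(1, 5/3) means a(u, u) ≥ α ||u||_{H^1}² for every u ∈ H^1_0.
The interval has length L = 2/3, and Poincaré/coercivity depend only on L. Here a(u, u) = ∫(u')² + (-20/11)·∫u².
Here c = -20/11 < 0 with |c| < (π/L)² = 9*π^2/4, so coercivity still holds. The condition a(u,u) ≥ α||u||_{H^1}² reads (1−α)∫(u')² ≥ (α−c)∫u². Any admissible α is ≤ 1 (rapidly oscillating u have ∫u²/∫(u')² → 0), and α = 1 would force 0 ≥ (1−c)∫u², impossible since c < 1; so 1−α > 0. By the sharp Poincaré inequality on H^1_0 of an interval of length L, ∫(u')² ≥ (π/L)²∫u² with equality for the first sine mode sin(π(x−x₀)/L) (x₀ the left endpoint), so the inequality holds for all u iff (1−α)(π/L)² ≥ α − c, i.e. α ≤ ((π/L)² + c)/((π/L)² + 1) = (1 + c(L/π)²)/(1 + (L/π)²). (Direct route, valid since c ≤ 0: Poincaré gives c∫u² ≥ c(L/π)²∫(u')², so a(u,u) ≥ (1 + c(L/π)²)∫(u')², while ||u||_{H^1}² ≤ (1 + (L/π)²)∫(u')²; dividing yields the same α.) With (π/L)² = 9*π^2/4 and c = -20/11, the largest admissible constant is α = ((π/L)² + c)/((π/L)² + 1).
Simplifying, α = (-80 + 99*π^2)/(11*(4 + 9*π^2)).


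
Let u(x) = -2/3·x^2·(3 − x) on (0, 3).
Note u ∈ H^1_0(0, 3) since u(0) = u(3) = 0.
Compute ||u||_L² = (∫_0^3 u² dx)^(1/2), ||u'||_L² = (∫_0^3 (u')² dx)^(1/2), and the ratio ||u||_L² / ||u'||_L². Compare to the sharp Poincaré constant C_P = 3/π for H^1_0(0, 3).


||u||_L² / ||u'||_L² = 3*sqrt(14)/14 < C_P = 3/π.

u(x) = -2/3·x^2·(3 − x), so u'(x) = 2*x*(x - 2).
u(x) = -2/3·x^2·(3 − x) vanishes at x = 0 and x = 3, so u ∈ H^1_0(0, 3). Differentiate via the product rule and integrate the resulting polynomials term by term.
  ∫_0^3 u² dx = ∫_0^3 (4*x^6/9 - 8*x^5/3 + 4*x^4) dx. Term by term:
    ∫_0^3 4*x^6/9 dx = 972/7;  ∫_0^3 -8*x^5/3 dx = -324;  ∫_0^3 4*x^4 dx = 972/5.
  Sum: 972/7 − 324 + 972/5 = 324/35.
  ∫_0^3 (u')² dx = ∫_0^3 (4*x^4 - 16*x^3 + 16*x^2) dx. Term by term:
    ∫_0^3 4*x^4 dx = 972/5;  ∫_0^3 -16*x^3 dx = -324;  ∫_0^3 16*x^2 dx = 144.
  Sum: 972/5 − 324 + 144 = 72/5.
∫_0^3 u² dx = 324/35, so ||u||_L² = 18*sqrt(35)/35.
∫_0^3 (u')² dx = 72/5, so ||u'||_L² = 6*sqrt(10)/5.
Ratio ||u||_L² / ||u'||_L² = 3*sqrt(14)/14.
Sharp Poincaré constant on H^1_0(0, 3) is C_P = L/π = 3/π, achieved by sin(π/3·x).
A polynomial bump cannot attain the sharp Poincaré constant (only the first sine eigenfunction does), so the ratio is strictly less than C_P, consistent with ||u||_L² ≤ C_P ||u'||_L².


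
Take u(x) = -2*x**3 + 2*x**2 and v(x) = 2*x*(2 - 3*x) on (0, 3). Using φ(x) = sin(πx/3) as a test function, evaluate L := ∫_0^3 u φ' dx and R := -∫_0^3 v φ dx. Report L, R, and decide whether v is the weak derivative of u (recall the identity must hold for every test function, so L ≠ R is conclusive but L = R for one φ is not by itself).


LHS = -648/π^3 + 126/π, RHS = -648/π^3 + 126/π. Yes, v = u' weakly.

u(x) = -2*x**3 + 2*x**2, classical derivative u'(x) = -6*x**2 + 4*x.
φ(x) = sin(πx/3), so φ'(x) = π*cos(π*x/3)/3.
Note φ(0) = φ(3) = 0, so the boundary term u·φ vanishes.
LHS = ∫_0^3 u(x) φ'(x) dx = ∫_0^3 (-2*π*x^3*cos(π*x/3)/3 + 2*π*x^2*cos(π*x/3)/3) dx. Term by term:
  ∫_0^3 -2*π*x^3*cos(π*x/3)/3 dx = -648/π^3 + 162/π;  ∫_0^3 2*π*x^2*cos(π*x/3)/3 dx = -36/π.
Sum: -648/π^3 + 162/π − 36/π = -648/π^3 + 126/π.
So LHS = -648/π^3 + 126/π.
∫_0^3 v(x) φ(x) dx = ∫_0^3 (-6*x^2*sin(π*x/3) + 4*x*sin(π*x/3)) dx. Term by term:
  ∫_0^3 -6*x^2*sin(π*x/3) dx = -162/π + 648/π^3;  ∫_0^3 4*x*sin(π*x/3) dx = 36/π.
Sum: -162/π + 648/π^3 + 36/π = -126/π + 648/π^3.
So RHS = -∫_0^3 v(x) φ(x) dx = -648/π^3 + 126/π.
LHS = RHS, so the identity holds for this test φ.
Moreover u is smooth here and v(x) = u'(x) = -6*x**2 + 4*x pointwise, so the identity holds for every test function. Hence v is the weak derivative of u.


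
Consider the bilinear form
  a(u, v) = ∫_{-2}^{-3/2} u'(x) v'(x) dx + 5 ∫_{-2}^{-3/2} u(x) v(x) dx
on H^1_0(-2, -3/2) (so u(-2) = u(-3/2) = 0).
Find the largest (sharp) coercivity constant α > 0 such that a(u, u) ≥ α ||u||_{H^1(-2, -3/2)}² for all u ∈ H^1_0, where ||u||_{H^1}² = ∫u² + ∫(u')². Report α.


α = 1

Coercivity of a(·,·) on H^1_0(-2, -3/2) means a(u, u) ≥ α ||u||_{H^1}² for every u ∈ H^1_0.
The interval has length L = 1/2, and Poincaré/coercivity depend only on L. Here a(u, u) = ∫(u')² + (5)·∫u².
Here c = 5 ≥ 1, so a(u,u) = ∫(u')² + c∫u² ≥ ∫(u')² + ∫u² = ||u||_{H^1}², i.e. α = 1 works. No larger α is possible: a(u,u) ≥ α||u||_{H^1}² means (1−α)∫(u')² ≥ (α−c)∫u², and for the modes u_n = sin(nπ(x−x₀)/L) (x₀ the left endpoint) one has ∫u_n²/∫(u_n')² = (L/(nπ))² → 0, so a(u_n,u_n)/||u_n||_{H^1}² → 1. Hence the optimal constant is α = 1.
Therefore α = 1.


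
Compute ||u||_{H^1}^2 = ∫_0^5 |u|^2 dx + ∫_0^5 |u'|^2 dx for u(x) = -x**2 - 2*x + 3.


||u||_{H^1}^2 = 4045/3

The H^1 norm (squared) on an interval (0, L) is
  ||u||_{H^1}^2 = ∫_0^L u(x)^2 dx + ∫_0^L u'(x)^2 dx.
Compute u'(x) = -2*x - 2.
Then u(x)^2 = x**4 + 4*x**3 - 2*x**2 - 12*x + 9 and u'(x)^2 = 4*x**2 + 8*x + 4.
Integrate each monomial from 0 to 5 using ∫_0^5 c·x^n dx = c·5^(n+1)/(n+1):
  ∫_0^5 u(x)^2 dx = ∫_0^5 (x^4 + 4*x^3 - 2*x^2 - 12*x + 9) dx. Term by term:
    ∫_0^5 x^4 dx = 625;  ∫_0^5 4*x^3 dx = 625;  ∫_0^5 -2*x^2 dx = -250/3;
    ∫_0^5 -12*x dx = -150;  ∫_0^5 9 dx = 45.
  Sum: 625 + 625 − 250/3 − 150 + 45 = 3185/3.
  ∫_0^5 u'(x)^2 dx = ∫_0^5 (4*x^2 + 8*x + 4) dx. Term by term:
    ∫_0^5 4*x^2 dx = 500/3;  ∫_0^5 8*x dx = 100;  ∫_0^5 4 dx = 20.
  Sum: 500/3 + 100 + 20 = 860/3.
Adding: ||u||_{H^1}^2 = 3185/3 + 860/3 = 4045/3.


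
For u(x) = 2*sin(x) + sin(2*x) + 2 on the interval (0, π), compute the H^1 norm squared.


||u||_{H^1(0,π)}^2 = 16 + 21*π/2

u'(x) = 2*cos(x) + 2*cos(2*x).
Expand u² and (u')² and integrate term by term on (0, π), using: for integers n ≥ 1, ∫_0^π sin²(nx) dx = ∫_0^π cos²(nx) dx = π/2; for n ≠ n', ∫_0^π sin(nx)sin(n'x) dx = ∫_0^π cos(nx)cos(n'x) dx = 0; and by product-to-sum, ∫_0^π sin(nx)cos(n'x) dx = ½∫_0^π [sin((n+n')x) + sin((n−n')x)] dx, which is 0 when n+n' is even and 2n/(n²−n'²) when n+n' is odd (it need not vanish on (0, π)). For the constant mode: ∫_0^π 1 dx = π, ∫_0^π cos(nx) dx = 0, ∫_0^π sin(nx) dx = (1−(−1)^n)/n.
  u² squared terms: (2)²·∫1 dx = 4·π = 4*π;  (2)²·∫sin(x)² dx = 4·π/2 = 2*π;  (1)²·∫sin(2x)² dx = 1·π/2 = π/2.
  u² cross terms: 2·(2)·(2)·∫1·sin(x) dx = 8·(2) = 16;  2·(2)·(1)·∫1·sin(2x) dx = 4·(0) = 0;  2·(2)·(1)·∫sin(x)·sin(2x) dx = 4·(0) = 0.
  So ∫_0^π u² dx = 4*π + 2*π + π/2 + 16 + 0 + 0 = 16 + 13*π/2.
  (u')² squared terms: (2)²·∫cos(x)² dx = 4·π/2 = 2*π;  (2)²·∫cos(2x)² dx = 4·π/2 = 2*π.
  (u')² cross terms: 2·(2)·(2)·∫cos(x)·cos(2x) dx = 8·(0) = 0.
  So ∫_0^π (u')² dx = 2*π + 2*π + 0 = 4*π.
||u||_{H^1}^2 = (16 + 13*π/2) + (4*π) = 16 + 21*π/2.


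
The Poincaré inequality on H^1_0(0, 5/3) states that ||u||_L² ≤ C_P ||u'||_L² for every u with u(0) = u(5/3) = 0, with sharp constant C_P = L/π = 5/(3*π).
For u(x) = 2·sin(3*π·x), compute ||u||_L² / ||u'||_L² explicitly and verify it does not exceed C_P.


||u||_L² / ||u'||_L² = 1/(3*π) < C_P = 5/(3*π).

u(x) = 2·sin(3*π·x), so u'(x) = 6*π*cos(3*π*x).
Writing u(x) = A·sin(kπx/L) with A = 2 and k = 5, use ∫_0^L sin²(kπx/L) dx = L/2 and ∫_0^L cos²(kπx/L) dx = L/2.
u² = 4·sin²(3*π·x) and (u')² = 36*π^2·cos²(3*π·x), and each of sin², cos² integrates to L/2 = 5/6 over (0, 5/3).
∫_0^5/3 u² dx = 10/3, so ||u||_L² = sqrt(30)/3.
∫_0^5/3 (u')² dx = 30*π^2, so ||u'||_L² = sqrt(30)*π.
Ratio ||u||_L² / ||u'||_L² = 1/(3*π).
Sharp Poincaré constant on H^1_0(0, 5/3) is C_P = L/π = 5/(3*π), achieved by sin(3*π/5·x).
This is the k = 5 harmonic; the ratio L/(kπ) is strictly less than C_P = L/π, consistent with the sharp inequality ||u||_L² ≤ C_P ||u'||_L².


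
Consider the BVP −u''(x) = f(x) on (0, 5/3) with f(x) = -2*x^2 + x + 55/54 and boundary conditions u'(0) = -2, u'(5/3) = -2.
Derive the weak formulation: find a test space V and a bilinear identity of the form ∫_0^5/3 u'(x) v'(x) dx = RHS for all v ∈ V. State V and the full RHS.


V = H^1(0, 5/3) (v unrestricted at boundary; u is determined up to an additive constant); weak form: ∫_0^5/3 u'v' dx = ∫_0^5/3 (-2*x^2 + x + 55/54) v dx − 2·v(5/3) + 2·v(0) for all v ∈ V.

Multiply both sides by a test function v and integrate from 0 to 5/3:
  ∫_0^5/3 −u''(x) v(x) dx = ∫_0^5/3 f(x) v(x) dx.
Integrate the LHS by parts once:
  ∫_0^5/3 −u'' v dx = −[u'(x) v(x)]_0^5/3 + ∫_0^5/3 u'(x) v'(x) dx.
Thus ∫_0^5/3 u'(x) v'(x) dx = ∫_0^5/3 f(x) v(x) dx + [u'(x) v(x)]_0^5/3.
Choose V so that boundary terms are either known or forced to vanish.
u has inhomogeneous Neumann u'(0) = -2, u'(5/3) = -2. [u' v]_0^5/3 = (-2)·v(5/3) − (-2)·v(0) = − 2·v(5/3) + 2·v(0). Take V = H^1(0, 5/3); boundary term becomes part of RHS.
Weak formulation: find u (satisfying any essential BC) such that ∫_0^5/3 u'(x) v'(x) dx = ∫_0^5/3 f v dx − 2·v(5/3) + 2·v(0) for all v ∈ V (Neumann data are natural BCs: they enter the RHS as boundary terms).
Substituting f(x) = -2*x^2 + x + 55/54, the right-hand side is ∫_0^5/3 (-2*x^2 + x + 55/54) v dx − 2·v(5/3) + 2·v(0).
Compatibility check (pure Neumann): taking v ≡ 1 ∈ V gives 0 = ∫_0^5/3 f dx + (-2) − (-2), i.e. ∫_0^5/3 f dx must equal u'(0) − u'(5/3) = 0. Indeed ∫_0^5/3 (-2*x^2 + x + 55/54) dx = 0, so the data are compatible. The solution is then unique only up to an additive constant (fix it e.g. by requiring ∫_0^5/3 u dx = 0).


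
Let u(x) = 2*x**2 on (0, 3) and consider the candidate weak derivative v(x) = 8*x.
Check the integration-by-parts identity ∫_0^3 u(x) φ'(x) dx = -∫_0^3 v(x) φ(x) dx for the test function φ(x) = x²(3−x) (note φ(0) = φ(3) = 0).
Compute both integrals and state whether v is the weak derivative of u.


LHS = -243/5, RHS = -486/5. No, v is not the weak derivative of u.

u(x) = 2*x**2, classical derivative u'(x) = 4*x.
φ(x) = x²(3−x), so φ'(x) = 3*x*(2 - x).
Note φ(0) = φ(3) = 0, so the boundary term u·φ vanishes.
LHS = ∫_0^3 u(x) φ'(x) dx = ∫_0^3 (-6*x^4 + 12*x^3) dx. Term by term:
  ∫_0^3 -6*x^4 dx = -1458/5;  ∫_0^3 12*x^3 dx = 243.
Sum: -1458/5 + 243 = -243/5.
So LHS = -243/5.
∫_0^3 v(x) φ(x) dx = ∫_0^3 (-8*x^4 + 24*x^3) dx. Term by term:
  ∫_0^3 -8*x^4 dx = -1944/5;  ∫_0^3 24*x^3 dx = 486.
Sum: -1944/5 + 486 = 486/5.
So RHS = -∫_0^3 v(x) φ(x) dx = -486/5.
LHS − RHS = 243/5 ≠ 0, so the identity fails.
(For a valid weak derivative the identity must hold for EVERY test function, in particular this one. The failure shows v is NOT the weak derivative of u.)
Correct weak derivative would be u'(x) = 4*x.


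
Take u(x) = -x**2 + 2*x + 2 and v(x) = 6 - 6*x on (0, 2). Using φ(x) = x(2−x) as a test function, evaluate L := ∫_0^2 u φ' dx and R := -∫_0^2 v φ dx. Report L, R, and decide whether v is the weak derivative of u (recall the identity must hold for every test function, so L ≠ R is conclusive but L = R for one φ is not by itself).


LHS = 0, RHS = 0. No, v is not the weak derivative of u.

u(x) = -x**2 + 2*x + 2, classical derivative u'(x) = 2 - 2*x.
φ(x) = x(2−x), so φ'(x) = 2 - 2*x.
Note φ(0) = φ(2) = 0, so the boundary term u·φ vanishes.
LHS = ∫_0^2 u(x) φ'(x) dx = ∫_0^2 (2*x^3 - 6*x^2 + 4) dx. Term by term:
  ∫_0^2 2*x^3 dx = 8;  ∫_0^2 -6*x^2 dx = -16;  ∫_0^2 4 dx = 8.
Sum: 8 − 16 + 8 = 0.
So LHS = 0.
∫_0^2 v(x) φ(x) dx = ∫_0^2 (6*x^3 - 18*x^2 + 12*x) dx. Term by term:
  ∫_0^2 6*x^3 dx = 24;  ∫_0^2 -18*x^2 dx = -48;  ∫_0^2 12*x dx = 24.
Sum: 24 − 48 + 24 = 0.
So RHS = -∫_0^2 v(x) φ(x) dx = 0.
LHS = RHS, so the identity holds for this particular φ. But this is necessary, not sufficient: a weak derivative must satisfy the identity for EVERY test function in C_c^∞(0, 2).
Here u is smooth, so its weak derivative equals its classical derivative u'(x) = 2 - 2*x. Since v(x) = 6 - 6*x ≠ u'(x), v is NOT the weak derivative of u — the agreement for this single φ is a coincidence (the difference v − u' happens to be L²-orthogonal to this φ).


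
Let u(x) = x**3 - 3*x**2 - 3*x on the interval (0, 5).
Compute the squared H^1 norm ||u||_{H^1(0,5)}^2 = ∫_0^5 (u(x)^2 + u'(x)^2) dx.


||u||_{H^1}^2 = 25805/14

The H^1 norm (squared) on an interval (0, L) is
  ||u||_{H^1}^2 = ∫_0^L u(x)^2 dx + ∫_0^L u'(x)^2 dx.
Compute u'(x) = 3*x**2 - 6*x - 3.
Then u(x)^2 = x**6 - 6*x**5 + 3*x**4 + 18*x**3 + 9*x**2 and u'(x)^2 = 9*x**4 - 36*x**3 + 18*x**2 + 36*x + 9.
Integrate each monomial from 0 to 5 using ∫_0^5 c·x^n dx = c·5^(n+1)/(n+1):
  ∫_0^5 u(x)^2 dx = ∫_0^5 (x^6 - 6*x^5 + 3*x^4 + 18*x^3 + 9*x^2) dx. Term by term:
    ∫_0^5 x^6 dx = 78125/7;  ∫_0^5 -6*x^5 dx = -15625;  ∫_0^5 3*x^4 dx = 1875;
    ∫_0^5 18*x^3 dx = 5625/2;  ∫_0^5 9*x^2 dx = 375.
  Sum: 78125/7 − 15625 + 1875 + 5625/2 + 375 = 8375/14.
  ∫_0^5 u'(x)^2 dx = ∫_0^5 (9*x^4 - 36*x^3 + 18*x^2 + 36*x + 9) dx. Term by term:
    ∫_0^5 9*x^4 dx = 5625;  ∫_0^5 -36*x^3 dx = -5625;  ∫_0^5 18*x^2 dx = 750;
    ∫_0^5 36*x dx = 450;  ∫_0^5 9 dx = 45.
  Sum: 5625 − 5625 + 750 + 450 + 45 = 1245.
Adding: ||u||_{H^1}^2 = 8375/14 + 1245 = 25805/14.


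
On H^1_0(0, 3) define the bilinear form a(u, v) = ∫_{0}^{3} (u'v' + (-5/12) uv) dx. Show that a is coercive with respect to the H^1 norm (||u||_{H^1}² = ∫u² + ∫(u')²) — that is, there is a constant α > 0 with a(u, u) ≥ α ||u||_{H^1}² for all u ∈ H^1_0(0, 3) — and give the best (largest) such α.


α = (-15/4 + π^2)/(9 + π^2)

Coercivity of a(·,·) on H^1_0(0, 3) means a(u, u) ≥ α ||u||_{H^1}² for every u ∈ H^1_0.
The interval has length L = 3, and Poincaré/coercivity depend only on L. Here a(u, u) = ∫(u')² + (-5/12)·∫u².
Here c = -5/12 < 0 with |c| < (π/L)² = π^2/9, so coercivity still holds. The condition a(u,u) ≥ α||u||_{H^1}² reads (1−α)∫(u')² ≥ (α−c)∫u². Any admissible α is ≤ 1 (rapidly oscillating u have ∫u²/∫(u')² → 0), and α = 1 would force 0 ≥ (1−c)∫u², impossible since c < 1; so 1−α > 0. By the sharp Poincaré inequality on H^1_0 of an interval of length L, ∫(u')² ≥ (π/L)²∫u² with equality for the first sine mode sin(π(x−x₀)/L) (x₀ the left endpoint), so the inequality holds for all u iff (1−α)(π/L)² ≥ α − c, i.e. α ≤ ((π/L)² + c)/((π/L)² + 1) = (1 + c(L/π)²)/(1 + (L/π)²). (Direct route, valid since c ≤ 0: Poincaré gives c∫u² ≥ c(L/π)²∫(u')², so a(u,u) ≥ (1 + c(L/π)²)∫(u')², while ||u||_{H^1}² ≤ (1 + (L/π)²)∫(u')²; dividing yields the same α.) With (π/L)² = π^2/9 and c = -5/12, the largest admissible constant is α = ((π/L)² + c)/((π/L)² + 1).
Simplifying, α = (-15/4 + π^2)/(9 + π^2).


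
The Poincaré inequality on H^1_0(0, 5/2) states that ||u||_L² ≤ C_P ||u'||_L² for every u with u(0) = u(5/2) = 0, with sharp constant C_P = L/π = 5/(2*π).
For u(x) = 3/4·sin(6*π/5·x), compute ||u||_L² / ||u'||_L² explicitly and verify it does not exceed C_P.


||u||_L² / ||u'||_L² = 5/(6*π) < C_P = 5/(2*π).

u(x) = 3/4·sin(6*π/5·x), so u'(x) = 9*π*cos(6*π*x/5)/10.
Writing u(x) = A·sin(kπx/L) with A = 3/4 and k = 3, use ∫_0^L sin²(kπx/L) dx = L/2 and ∫_0^L cos²(kπx/L) dx = L/2.
u² = 9/16·sin²(6*π/5·x) and (u')² = 81*π^2/100·cos²(6*π/5·x), and each of sin², cos² integrates to L/2 = 5/4 over (0, 5/2).
∫_0^5/2 u² dx = 45/64, so ||u||_L² = 3*sqrt(5)/8.
∫_0^5/2 (u')² dx = 81*π^2/80, so ||u'||_L² = 9*sqrt(5)*π/20.
Ratio ||u||_L² / ||u'||_L² = 5/(6*π).
Sharp Poincaré constant on H^1_0(0, 5/2) is C_P = L/π = 5/(2*π), achieved by sin(2*π/5·x).
This is the k = 3 harmonic; the ratio L/(kπ) is strictly less than C_P = L/π, consistent with the sharp inequality ||u||_L² ≤ C_P ||u'||_L².


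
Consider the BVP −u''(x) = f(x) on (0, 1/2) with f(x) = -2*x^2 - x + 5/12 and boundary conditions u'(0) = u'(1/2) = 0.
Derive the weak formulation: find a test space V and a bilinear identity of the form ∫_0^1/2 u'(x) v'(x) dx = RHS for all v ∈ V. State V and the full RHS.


V = H^1(0, 1/2) (no boundary constraint on v; u is determined up to an additive constant); weak form: ∫_0^1/2 u'v' dx = ∫_0^1/2 (-2*x^2 - x + 5/12) v dx for all v ∈ V.

Multiply both sides by a test function v and integrate from 0 to 1/2:
  ∫_0^1/2 −u''(x) v(x) dx = ∫_0^1/2 f(x) v(x) dx.
Integrate the LHS by parts once:
  ∫_0^1/2 −u'' v dx = −[u'(x) v(x)]_0^1/2 + ∫_0^1/2 u'(x) v'(x) dx.
Thus ∫_0^1/2 u'(x) v'(x) dx = ∫_0^1/2 f(x) v(x) dx + [u'(x) v(x)]_0^1/2.
Choose V so that boundary terms are either known or forced to vanish.
u has homogeneous Neumann: u'(0) = u'(1/2) = 0. So [u' v]_0^1/2 = 0·v(1/2) − 0·v(0) = 0 for any v; take V = H^1(0, 1/2).
Weak formulation: find u (satisfying any essential BC) such that ∫_0^1/2 u'(x) v'(x) dx = ∫_0^1/2 f v dx for all v ∈ V (homogeneous Neumann, so boundary terms vanish).
Substituting f(x) = -2*x^2 - x + 5/12, the right-hand side is ∫_0^1/2 (-2*x^2 - x + 5/12) v dx.
Compatibility check (pure Neumann): taking v ≡ 1 ∈ V gives 0 = ∫_0^1/2 f dx + (0) − (0), i.e. ∫_0^1/2 f dx must equal u'(0) − u'(1/2) = 0. Indeed ∫_0^1/2 (-2*x^2 - x + 5/12) dx = 0, so the data are compatible. The solution is then unique only up to an additive constant (fix it e.g. by requiring ∫_0^1/2 u dx = 0).


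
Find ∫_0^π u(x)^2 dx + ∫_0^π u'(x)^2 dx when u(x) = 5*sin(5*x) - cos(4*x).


||u||_{H^1(0,π)}^2 = -1700/9 + 667*π/2

u'(x) = 4*sin(4*x) + 25*cos(5*x).
Expand u² and (u')² and integrate term by term on (0, π), using: for integers n ≥ 1, ∫_0^π sin²(nx) dx = ∫_0^π cos²(nx) dx = π/2; for n ≠ n', ∫_0^π sin(nx)sin(n'x) dx = ∫_0^π cos(nx)cos(n'x) dx = 0; and by product-to-sum, ∫_0^π sin(nx)cos(n'x) dx = ½∫_0^π [sin((n+n')x) + sin((n−n')x)] dx, which is 0 when n+n' is even and 2n/(n²−n'²) when n+n' is odd (it need not vanish on (0, π)).
  u² squared terms: (-1)²·∫cos(4x)² dx = 1·π/2 = π/2;  (5)²·∫sin(5x)² dx = 25·π/2 = 25*π/2.
  u² cross terms: 2·(-1)·(5)·∫cos(4x)·sin(5x) dx = -10·(10/9) = -100/9.
  So ∫_0^π u² dx = π/2 + 25*π/2 − 100/9 = -100/9 + 13*π.
  (u')² squared terms: (4)²·∫sin(4x)² dx = 16·π/2 = 8*π;  (25)²·∫cos(5x)² dx = 625·π/2 = 625*π/2.
  (u')² cross terms: 2·(4)·(25)·∫sin(4x)·cos(5x) dx = 200·(-8/9) = -1600/9.
  So ∫_0^π (u')² dx = 8*π + 625*π/2 − 1600/9 = -1600/9 + 641*π/2.
||u||_{H^1}^2 = (-100/9 + 13*π) + (-1600/9 + 641*π/2) = -1700/9 + 667*π/2.


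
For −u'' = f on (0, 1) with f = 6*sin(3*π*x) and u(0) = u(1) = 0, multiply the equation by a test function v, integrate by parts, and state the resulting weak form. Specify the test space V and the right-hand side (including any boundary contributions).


V = H^1_0(0, 1) (so v(0) = v(1) = 0); weak form: ∫_0^1 u'v' dx = ∫_0^1 (6*sin(3*π*x)) v dx for all v ∈ V.

Multiply both sides by a test function v and integrate from 0 to 1:
  ∫_0^1 −u''(x) v(x) dx = ∫_0^1 f(x) v(x) dx.
Integrate the LHS by parts once:
  ∫_0^1 −u'' v dx = −[u'(x) v(x)]_0^1 + ∫_0^1 u'(x) v'(x) dx.
Thus ∫_0^1 u'(x) v'(x) dx = ∫_0^1 f(x) v(x) dx + [u'(x) v(x)]_0^1.
Choose V so that boundary terms are either known or forced to vanish.
u is Dirichlet: u(0) = u(1) = 0. Let V = H^1_0(0, 1); then v(0) = v(1) = 0, and [u' v]_0^1 = 0.
Weak formulation: find u (satisfying any essential BC) such that ∫_0^1 u'(x) v'(x) dx = ∫_0^1 f v dx for all v ∈ V.
Substituting f(x) = 6*sin(3*π*x), the right-hand side is ∫_0^1 (6*sin(3*π*x)) v dx.


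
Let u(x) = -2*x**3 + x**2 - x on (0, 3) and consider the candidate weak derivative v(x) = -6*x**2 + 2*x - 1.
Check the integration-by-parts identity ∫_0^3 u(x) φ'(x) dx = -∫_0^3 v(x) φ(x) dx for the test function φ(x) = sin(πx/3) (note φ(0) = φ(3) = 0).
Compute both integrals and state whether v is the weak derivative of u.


LHS = -648/π^3 + 150/π, RHS = -648/π^3 + 150/π. Yes, v = u' weakly.

u(x) = -2*x**3 + x**2 - x, classical derivative u'(x) = -6*x**2 + 2*x - 1.
φ(x) = sin(πx/3), so φ'(x) = π*cos(π*x/3)/3.
Note φ(0) = φ(3) = 0, so the boundary term u·φ vanishes.
LHS = ∫_0^3 u(x) φ'(x) dx = ∫_0^3 (-2*π*x^3*cos(π*x/3)/3 + π*x^2*cos(π*x/3)/3 - π*x*cos(π*x/3)/3) dx. Term by term:
  ∫_0^3 -2*π*x^3*cos(π*x/3)/3 dx = -648/π^3 + 162/π;  ∫_0^3 -π*x*cos(π*x/3)/3 dx = 6/π;  ∫_0^3 π*x^2*cos(π*x/3)/3 dx = -18/π.
Sum: -648/π^3 + 162/π + 6/π − 18/π = -648/π^3 + 150/π.
So LHS = -648/π^3 + 150/π.
∫_0^3 v(x) φ(x) dx = ∫_0^3 (-6*x^2*sin(π*x/3) + 2*x*sin(π*x/3) - sin(π*x/3)) dx. Term by term:
  ∫_0^3 -sin(π*x/3) dx = -6/π;  ∫_0^3 -6*x^2*sin(π*x/3) dx = -162/π + 648/π^3;  ∫_0^3 2*x*sin(π*x/3) dx = 18/π.
Sum: -6/π + -162/π + 648/π^3 + 18/π = -150/π + 648/π^3.
So RHS = -∫_0^3 v(x) φ(x) dx = -648/π^3 + 150/π.
LHS = RHS, so the identity holds for this test φ.
Moreover u is smooth here and v(x) = u'(x) = -6*x**2 + 2*x - 1 pointwise, so the identity holds for every test function. Hence v is the weak derivative of u.


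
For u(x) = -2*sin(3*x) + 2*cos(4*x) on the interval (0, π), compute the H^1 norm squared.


||u||_{H^1(0,π)}^2 = 816/7 + 54*π

u'(x) = -8*sin(4*x) - 6*cos(3*x).
Expand u² and (u')² and integrate term by term on (0, π), using: for integers n ≥ 1, ∫_0^π sin²(nx) dx = ∫_0^π cos²(nx) dx = π/2; for n ≠ n', ∫_0^π sin(nx)sin(n'x) dx = ∫_0^π cos(nx)cos(n'x) dx = 0; and by product-to-sum, ∫_0^π sin(nx)cos(n'x) dx = ½∫_0^π [sin((n+n')x) + sin((n−n')x)] dx, which is 0 when n+n' is even and 2n/(n²−n'²) when n+n' is odd (it need not vanish on (0, π)).
  u² squared terms: (-2)²·∫sin(3x)² dx = 4·π/2 = 2*π;  (2)²·∫cos(4x)² dx = 4·π/2 = 2*π.
  u² cross terms: 2·(-2)·(2)·∫sin(3x)·cos(4x) dx = -8·(-6/7) = 48/7.
  So ∫_0^π u² dx = 2*π + 2*π + 48/7 = 48/7 + 4*π.
  (u')² squared terms: (-8)²·∫sin(4x)² dx = 64·π/2 = 32*π;  (-6)²·∫cos(3x)² dx = 36·π/2 = 18*π.
  (u')² cross terms: 2·(-8)·(-6)·∫sin(4x)·cos(3x) dx = 96·(8/7) = 768/7.
  So ∫_0^π (u')² dx = 32*π + 18*π + 768/7 = 768/7 + 50*π.
||u||_{H^1}^2 = (48/7 + 4*π) + (768/7 + 50*π) = 816/7 + 54*π.


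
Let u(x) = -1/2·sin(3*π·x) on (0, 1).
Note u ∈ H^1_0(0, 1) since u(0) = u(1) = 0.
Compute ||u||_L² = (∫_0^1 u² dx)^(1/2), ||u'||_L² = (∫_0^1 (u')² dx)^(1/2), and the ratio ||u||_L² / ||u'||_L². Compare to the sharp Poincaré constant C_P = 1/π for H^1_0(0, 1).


||u||_L² / ||u'||_L² = 1/(3*π) < C_P = 1/π.

u(x) = -1/2·sin(3*π·x), so u'(x) = -3*π*cos(3*π*x)/2.
Writing u(x) = A·sin(kπx/L) with A = -1/2 and k = 3, use ∫_0^L sin²(kπx/L) dx = L/2 and ∫_0^L cos²(kπx/L) dx = L/2.
u² = 1/4·sin²(3*π·x) and (u')² = 9*π^2/4·cos²(3*π·x), and each of sin², cos² integrates to L/2 = 1/2 over (0, 1).
∫_0^1 u² dx = 1/8, so ||u||_L² = sqrt(2)/4.
∫_0^1 (u')² dx = 9*π^2/8, so ||u'||_L² = 3*sqrt(2)*π/4.
Ratio ||u||_L² / ||u'||_L² = 1/(3*π).
Sharp Poincaré constant on H^1_0(0, 1) is C_P = L/π = 1/π, achieved by sin(π·x).
This is the k = 3 harmonic; the ratio L/(kπ) is strictly less than C_P = L/π, consistent with the sharp inequality ||u||_L² ≤ C_P ||u'||_L².


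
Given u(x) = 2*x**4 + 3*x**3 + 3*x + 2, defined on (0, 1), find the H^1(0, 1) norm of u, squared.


||u||_{H^1}^2 = 72307/630

The H^1 norm (squared) on an interval (0, L) is
  ||u||_{H^1}^2 = ∫_0^L u(x)^2 dx + ∫_0^L u'(x)^2 dx.
Compute u'(x) = 8*x**3 + 9*x**2 + 3.
Then u(x)^2 = 4*x**8 + 12*x**7 + 9*x**6 + 12*x**5 + 26*x**4 + 12*x**3 + 9*x**2 + 12*x + 4 and u'(x)^2 = 64*x**6 + 144*x**5 + 81*x**4 + 48*x**3 + 54*x**2 + 9.
Integrate each monomial from 0 to 1 using ∫_0^1 c·x^n dx = c·1^(n+1)/(n+1):
  ∫_0^1 u(x)^2 dx = ∫_0^1 (4*x^8 + 12*x^7 + 9*x^6 + 12*x^5 + 26*x^4 + 12*x^3 + 9*x^2 + 12*x + 4) dx. Term by term:
    ∫_0^1 4*x^8 dx = 4/9;  ∫_0^1 12*x^7 dx = 3/2;  ∫_0^1 9*x^6 dx = 9/7;
    ∫_0^1 12*x^5 dx = 2;  ∫_0^1 26*x^4 dx = 26/5;  ∫_0^1 12*x^3 dx = 3;
    ∫_0^1 9*x^2 dx = 3;  ∫_0^1 12*x dx = 6;  ∫_0^1 4 dx = 4.
  Sum: 4/9 + 3/2 + 9/7 + 2 + 26/5 + 3 + 3 + 6 + 4 = 16651/630.
  ∫_0^1 u'(x)^2 dx = ∫_0^1 (64*x^6 + 144*x^5 + 81*x^4 + 48*x^3 + 54*x^2 + 9) dx. Term by term:
    ∫_0^1 64*x^6 dx = 64/7;  ∫_0^1 144*x^5 dx = 24;  ∫_0^1 81*x^4 dx = 81/5;
    ∫_0^1 48*x^3 dx = 12;  ∫_0^1 54*x^2 dx = 18;  ∫_0^1 9 dx = 9.
  Sum: 64/7 + 24 + 81/5 + 12 + 18 + 9 = 3092/35.
Adding: ||u||_{H^1}^2 = 16651/630 + 3092/35 = 72307/630.


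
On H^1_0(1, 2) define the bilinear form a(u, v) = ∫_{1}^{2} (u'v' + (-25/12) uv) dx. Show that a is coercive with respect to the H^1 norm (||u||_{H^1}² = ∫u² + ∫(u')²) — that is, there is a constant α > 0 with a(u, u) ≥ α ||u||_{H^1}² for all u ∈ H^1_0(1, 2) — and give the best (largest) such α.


α = (-25/12 + π^2)/(1 + π^2)

Coercivity of a(·,·) on H^1_0(1, 2) means a(u, u) ≥ α ||u||_{H^1}² for every u ∈ H^1_0.
The interval has length L = 1, and Poincaré/coercivity depend only on L. Here a(u, u) = ∫(u')² + (-25/12)·∫u².
Here c = -25/12 < 0 with |c| < (π/L)² = π^2, so coercivity still holds. The condition a(u,u) ≥ α||u||_{H^1}² reads (1−α)∫(u')² ≥ (α−c)∫u². Any admissible α is ≤ 1 (rapidly oscillating u have ∫u²/∫(u')² → 0), and α = 1 would force 0 ≥ (1−c)∫u², impossible since c < 1; so 1−α > 0. By the sharp Poincaré inequality on H^1_0 of an interval of length L, ∫(u')² ≥ (π/L)²∫u² with equality for the first sine mode sin(π(x−x₀)/L) (x₀ the left endpoint), so the inequality holds for all u iff (1−α)(π/L)² ≥ α − c, i.e. α ≤ ((π/L)² + c)/((π/L)² + 1) = (1 + c(L/π)²)/(1 + (L/π)²). (Direct route, valid since c ≤ 0: Poincaré gives c∫u² ≥ c(L/π)²∫(u')², so a(u,u) ≥ (1 + c(L/π)²)∫(u')², while ||u||_{H^1}² ≤ (1 + (L/π)²)∫(u')²; dividing yields the same α.) With (π/L)² = π^2 and c = -25/12, the largest admissible constant is α = ((π/L)² + c)/((π/L)² + 1).
Simplifying, α = (-25/12 + π^2)/(1 + π^2).


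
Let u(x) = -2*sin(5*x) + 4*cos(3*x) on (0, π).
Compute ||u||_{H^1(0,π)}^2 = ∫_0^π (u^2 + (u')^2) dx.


||u||_{H^1(0,π)}^2 = 132*π

u'(x) = -12*sin(3*x) - 10*cos(5*x).
Expand u² and (u')² and integrate term by term on (0, π), using: for integers n ≥ 1, ∫_0^π sin²(nx) dx = ∫_0^π cos²(nx) dx = π/2; for n ≠ n', ∫_0^π sin(nx)sin(n'x) dx = ∫_0^π cos(nx)cos(n'x) dx = 0; and by product-to-sum, ∫_0^π sin(nx)cos(n'x) dx = ½∫_0^π [sin((n+n')x) + sin((n−n')x)] dx, which is 0 when n+n' is even and 2n/(n²−n'²) when n+n' is odd (it need not vanish on (0, π)).
  u² squared terms: (-2)²·∫sin(5x)² dx = 4·π/2 = 2*π;  (4)²·∫cos(3x)² dx = 16·π/2 = 8*π.
  u² cross terms: 2·(-2)·(4)·∫sin(5x)·cos(3x) dx = -16·(0) = 0.
  So ∫_0^π u² dx = 2*π + 8*π + 0 = 10*π.
  (u')² squared terms: (-12)²·∫sin(3x)² dx = 144·π/2 = 72*π;  (-10)²·∫cos(5x)² dx = 100·π/2 = 50*π.
  (u')² cross terms: 2·(-12)·(-10)·∫sin(3x)·cos(5x) dx = 240·(0) = 0.
  So ∫_0^π (u')² dx = 72*π + 50*π + 0 = 122*π.
||u||_{H^1}^2 = (10*π) + (122*π) = 132*π.


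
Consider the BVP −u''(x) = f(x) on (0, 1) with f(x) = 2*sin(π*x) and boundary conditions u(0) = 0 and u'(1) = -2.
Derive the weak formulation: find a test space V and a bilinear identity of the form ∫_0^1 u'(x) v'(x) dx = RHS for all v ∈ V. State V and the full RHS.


V = {v ∈ H^1(0, 1) : v(0) = 0} (test functions vanish at x = 0 where u is specified); weak form: ∫_0^1 u'v' dx = ∫_0^1 (2*sin(π*x)) v dx − 2·v(1) for all v ∈ V.

Multiply both sides by a test function v and integrate from 0 to 1:
  ∫_0^1 −u''(x) v(x) dx = ∫_0^1 f(x) v(x) dx.
Integrate the LHS by parts once:
  ∫_0^1 −u'' v dx = −[u'(x) v(x)]_0^1 + ∫_0^1 u'(x) v'(x) dx.
Thus ∫_0^1 u'(x) v'(x) dx = ∫_0^1 f(x) v(x) dx + [u'(x) v(x)]_0^1.
Choose V so that boundary terms are either known or forced to vanish.
Mixed BC: u(0) = 0 (Dirichlet) and u'(1) = -2 (Neumann). Define V = {v ∈ H^1(0, 1) : v(0) = 0}. Then [u' v]_0^1 = u'(1)·v(1) − u'(0)·0 = − 2·v(1).
Weak formulation: find u (satisfying any essential BC) such that ∫_0^1 u'(x) v'(x) dx = ∫_0^1 f v dx − 2·v(1) for all v ∈ V (Dirichlet at 0 absorbed into V; Neumann datum at x = 1 contributes the boundary term).
Substituting f(x) = 2*sin(π*x), the right-hand side is ∫_0^1 (2*sin(π*x)) v dx − 2·v(1).


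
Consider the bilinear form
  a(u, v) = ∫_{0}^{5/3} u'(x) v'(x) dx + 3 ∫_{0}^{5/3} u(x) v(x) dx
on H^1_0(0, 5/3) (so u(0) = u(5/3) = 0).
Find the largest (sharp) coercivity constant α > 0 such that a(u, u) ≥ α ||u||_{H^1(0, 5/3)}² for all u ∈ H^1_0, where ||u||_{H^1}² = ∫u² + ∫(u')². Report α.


α = 1

Coercivity of a(·,·) on H^1_0(0, 5/3) means a(u, u) ≥ α ||u||_{H^1}² for every u ∈ H^1_0.
The interval has length L = 5/3, and Poincaré/coercivity depend only on L. Here a(u, u) = ∫(u')² + (3)·∫u².
Here c = 3 ≥ 1, so a(u,u) = ∫(u')² + c∫u² ≥ ∫(u')² + ∫u² = ||u||_{H^1}², i.e. α = 1 works. No larger α is possible: a(u,u) ≥ α||u||_{H^1}² means (1−α)∫(u')² ≥ (α−c)∫u², and for the modes u_n = sin(nπ(x−x₀)/L) (x₀ the left endpoint) one has ∫u_n²/∫(u_n')² = (L/(nπ))² → 0, so a(u_n,u_n)/||u_n||_{H^1}² → 1. Hence the optimal constant is α = 1.
Therefore α = 1.
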